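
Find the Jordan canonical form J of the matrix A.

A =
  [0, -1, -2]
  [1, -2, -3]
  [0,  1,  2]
J_3(0)

The characteristic polynomial is
  det(x·I − A) = x^3

Eigenvalues and multiplicities (the geometric multiplicity of λ is n − rank(A − λI), which equals the number of Jordan blocks for λ):
  λ = 0: algebraic multiplicity = 3, geometric multiplicity = 1

Determining the block sizes for each eigenvalue:
  λ = 0: one block (gm = 1), so the single block has size am = 3 → block sizes [3]

Assembling the blocks gives a Jordan form
J =
  [0, 1, 0]
  [0, 0, 1]
  [0, 0, 0]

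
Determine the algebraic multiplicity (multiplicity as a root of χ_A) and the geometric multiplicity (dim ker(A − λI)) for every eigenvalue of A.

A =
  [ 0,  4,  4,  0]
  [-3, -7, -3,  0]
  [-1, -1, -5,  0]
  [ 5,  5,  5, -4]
λ = -4: alg = 4, geom = 3

Step 1 — factor the characteristic polynomial to read off the algebraic multiplicities:
  χ_A(x) = (x + 4)^4

Step 2 — compute geometric multiplicities via the rank-nullity identity g(λ) = n − rank(A − λI):
  rank(A − (-4)·I) = 1, so dim ker(A − (-4)·I) = n − 1 = 3

Summary:
  λ = -4: algebraic multiplicity = 4, geometric multiplicity = 3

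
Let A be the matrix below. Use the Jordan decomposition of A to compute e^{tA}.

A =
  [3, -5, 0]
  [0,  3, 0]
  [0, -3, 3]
e^{tA} =
  [exp(3*t), -5*t*exp(3*t), 0]
  [0, exp(3*t), 0]
  [0, -3*t*exp(3*t), exp(3*t)]

Strategy: write A = P · J · P⁻¹ where J is a Jordan canonical form, so e^{tA} = P · e^{tJ} · P⁻¹, and e^{tJ} can be computed block-by-block.

A has Jordan form
J =
  [3, 1, 0]
  [0, 3, 0]
  [0, 0, 3]
(up to reordering of blocks).

Per-block formulas:
  For a 1×1 block at λ = 3: exp(t · [3]) = [e^(3t)].
  For a 2×2 Jordan block J_2(3): exp(t · J_2(3)) = e^(3t)·(I + t·N), where N is the 2×2 nilpotent shift.

After assembling e^{tJ} and conjugating by P, we get:

e^{tA} =
  [exp(3*t), -5*t*exp(3*t), 0]
  [0, exp(3*t), 0]
  [0, -3*t*exp(3*t), exp(3*t)]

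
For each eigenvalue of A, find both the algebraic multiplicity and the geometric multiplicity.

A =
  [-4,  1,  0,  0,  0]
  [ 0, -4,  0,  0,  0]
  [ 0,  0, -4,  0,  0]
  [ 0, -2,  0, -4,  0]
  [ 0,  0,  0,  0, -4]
λ = -4: alg = 5, geom = 4

Step 1 — factor the characteristic polynomial to read off the algebraic multiplicities:
  χ_A(x) = (x + 4)^5

Step 2 — compute geometric multiplicities via the rank-nullity identity g(λ) = n − rank(A − λI):
  rank(A − (-4)·I) = 1, so dim ker(A − (-4)·I) = n − 1 = 4

Summary:
  λ = -4: algebraic multiplicity = 5, geometric multiplicity = 4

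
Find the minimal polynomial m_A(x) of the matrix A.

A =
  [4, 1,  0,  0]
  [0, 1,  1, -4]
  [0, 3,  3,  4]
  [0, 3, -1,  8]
x^3 - 12*x^2 + 48*x - 64

The characteristic polynomial is χ_A(x) = (x - 4)^4, so the eigenvalues are known. The minimal polynomial is
  m_A(x) = Π_λ (x − λ)^{k_λ}
where k_λ is the size of the *largest* Jordan block for λ (equivalently, the smallest k with (A − λI)^k v = 0 for every generalised eigenvector v of λ).

  λ = 4: largest Jordan block has size 3, contributing (x − 4)^3

So m_A(x) = (x - 4)^3 = x^3 - 12*x^2 + 48*x - 64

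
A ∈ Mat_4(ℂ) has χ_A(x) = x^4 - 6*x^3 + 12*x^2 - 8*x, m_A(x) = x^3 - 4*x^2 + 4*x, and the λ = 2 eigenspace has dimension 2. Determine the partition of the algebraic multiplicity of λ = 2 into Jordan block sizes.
Block sizes for λ = 2: [2, 1]

Step 1 — from the characteristic polynomial, algebraic multiplicity of λ = 2 is 3. From dim ker(A − (2)·I) = 2, there are exactly 2 Jordan blocks for λ = 2.
Step 2 — from the minimal polynomial, the factor (x − 2)^2 tells us the largest block for λ = 2 has size 2.
Step 3 — with total size 3, 2 blocks, and largest block 2, the block sizes (in nonincreasing order) are [2, 1].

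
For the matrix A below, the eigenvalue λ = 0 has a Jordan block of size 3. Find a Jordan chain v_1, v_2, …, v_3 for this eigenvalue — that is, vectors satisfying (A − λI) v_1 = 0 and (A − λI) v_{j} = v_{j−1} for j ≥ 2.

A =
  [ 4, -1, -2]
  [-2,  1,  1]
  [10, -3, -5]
A Jordan chain for λ = 0 of length 3:
v_1 = (-2, 0, -4)ᵀ
v_2 = (4, -2, 10)ᵀ
v_3 = (1, 0, 0)ᵀ

Let N = A − (0)·I. We want v_3 with N^3 v_3 = 0 but N^2 v_3 ≠ 0; then v_{j-1} := N · v_j for j = 3, …, 2.

Pick v_3 = (1, 0, 0)ᵀ.
Then v_2 = N · v_3 = (4, -2, 10)ᵀ.
Then v_1 = N · v_2 = (-2, 0, -4)ᵀ.

Sanity check: (A − (0)·I) v_1 = (0, 0, 0)ᵀ = 0. ✓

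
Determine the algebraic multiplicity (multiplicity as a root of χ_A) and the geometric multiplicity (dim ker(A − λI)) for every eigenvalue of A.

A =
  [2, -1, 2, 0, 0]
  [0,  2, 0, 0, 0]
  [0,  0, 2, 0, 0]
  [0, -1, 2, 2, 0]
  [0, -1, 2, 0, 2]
λ = 2: alg = 5, geom = 4

Step 1 — factor the characteristic polynomial to read off the algebraic multiplicities:
  χ_A(x) = (x - 2)^5

Step 2 — compute geometric multiplicities via the rank-nullity identity g(λ) = n − rank(A − λI):
  rank(A − (2)·I) = 1, so dim ker(A − (2)·I) = n − 1 = 4

Summary:
  λ = 2: algebraic multiplicity = 5, geometric multiplicity = 4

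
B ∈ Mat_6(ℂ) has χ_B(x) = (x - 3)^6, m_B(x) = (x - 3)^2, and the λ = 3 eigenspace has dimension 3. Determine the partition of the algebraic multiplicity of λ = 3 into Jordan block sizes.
Block sizes for λ = 3: [2, 2, 2]

Step 1 — from the characteristic polynomial, algebraic multiplicity of λ = 3 is 6. From dim ker(B − (3)·I) = 3, there are exactly 3 Jordan blocks for λ = 3.
Step 2 — from the minimal polynomial, the factor (x − 3)^2 tells us the largest block for λ = 3 has size 2.
Step 3 — with total size 6, 3 blocks, and largest block 2, the block sizes (in nonincreasing order) are [2, 2, 2].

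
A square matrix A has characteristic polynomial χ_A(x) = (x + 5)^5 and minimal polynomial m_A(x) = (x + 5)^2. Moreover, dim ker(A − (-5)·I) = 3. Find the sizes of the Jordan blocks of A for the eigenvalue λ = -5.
Block sizes for λ = -5: [2, 2, 1]

Step 1 — from the characteristic polynomial, algebraic multiplicity of λ = -5 is 5. From dim ker(A − (-5)·I) = 3, there are exactly 3 Jordan blocks for λ = -5.
Step 2 — from the minimal polynomial, the factor (x + 5)^2 tells us the largest block for λ = -5 has size 2.
Step 3 — with total size 5, 3 blocks, and largest block 2, the block sizes (in nonincreasing order) are [2, 2, 1].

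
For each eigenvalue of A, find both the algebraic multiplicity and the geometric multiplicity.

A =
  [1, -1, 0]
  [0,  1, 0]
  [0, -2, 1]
λ = 1: alg = 3, geom = 2

Step 1 — factor the characteristic polynomial to read off the algebraic multiplicities:
  χ_A(x) = (x - 1)^3

Step 2 — compute geometric multiplicities via the rank-nullity identity g(λ) = n − rank(A − λI):
  rank(A − (1)·I) = 1, so dim ker(A − (1)·I) = n − 1 = 2

Summary:
  λ = 1: algebraic multiplicity = 3, geometric multiplicity = 2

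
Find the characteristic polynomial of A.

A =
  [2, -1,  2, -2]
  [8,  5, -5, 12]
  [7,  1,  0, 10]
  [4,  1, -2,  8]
x^4 - 15*x^3 + 81*x^2 - 189*x + 162

Expanding det(x·I − A) (e.g. by cofactor expansion or by noting that A is similar to its Jordan form J, which has the same characteristic polynomial as A) gives
  χ_A(x) = x^4 - 15*x^3 + 81*x^2 - 189*x + 162
which factors as (x - 6)*(x - 3)^3. The eigenvalues (with algebraic multiplicities) are λ = 3 with multiplicity 3, λ = 6 with multiplicity 1.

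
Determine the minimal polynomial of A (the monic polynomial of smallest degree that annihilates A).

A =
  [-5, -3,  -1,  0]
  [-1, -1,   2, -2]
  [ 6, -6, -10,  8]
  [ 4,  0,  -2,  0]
x^3 + 12*x^2 + 48*x + 64

The characteristic polynomial is χ_A(x) = (x + 4)^4, so the eigenvalues are known. The minimal polynomial is
  m_A(x) = Π_λ (x − λ)^{k_λ}
where k_λ is the size of the *largest* Jordan block for λ (equivalently, the smallest k with (A − λI)^k v = 0 for every generalised eigenvector v of λ).

  λ = -4: largest Jordan block has size 3, contributing (x + 4)^3

So m_A(x) = (x + 4)^3 = x^3 + 12*x^2 + 48*x + 64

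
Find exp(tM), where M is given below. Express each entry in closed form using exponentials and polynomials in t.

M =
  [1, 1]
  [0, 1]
e^{tM} =
  [exp(t), t*exp(t)]
  [0, exp(t)]

Strategy: write M = P · J · P⁻¹ where J is a Jordan canonical form, so e^{tM} = P · e^{tJ} · P⁻¹, and e^{tJ} can be computed block-by-block.

M has Jordan form
J =
  [1, 1]
  [0, 1]
(up to reordering of blocks).

Per-block formulas:
  For a 2×2 Jordan block J_2(1): exp(t · J_2(1)) = e^(1t)·(I + t·N), where N is the 2×2 nilpotent shift.

After assembling e^{tJ} and conjugating by P, we get:

e^{tM} =
  [exp(t), t*exp(t)]
  [0, exp(t)]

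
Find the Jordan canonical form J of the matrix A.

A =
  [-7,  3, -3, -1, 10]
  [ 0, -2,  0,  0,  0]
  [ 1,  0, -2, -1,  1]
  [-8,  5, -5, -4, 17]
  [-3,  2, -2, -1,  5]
J_2(-2) ⊕ J_2(-2) ⊕ J_1(-2)

The characteristic polynomial is
  det(x·I − A) = x^5 + 10*x^4 + 40*x^3 + 80*x^2 + 80*x + 32 = (x + 2)^5

Eigenvalues and multiplicities (the geometric multiplicity of λ is n − rank(A − λI), which equals the number of Jordan blocks for λ):
  λ = -2: algebraic multiplicity = 5, geometric multiplicity = 3

Determining the block sizes for each eigenvalue:
  λ = -2: with am = 5 and gm = 3, the partition is not yet determined (e.g. several partitions of 5 into 3 parts exist). Let N = A − (-2)·I. Computing rank(N^1) = 2, rank(N^2) = 0; the number of blocks of size ≥ j is rank(N^{j−1}) − rank(N^j), giving [3, 2]. So we have 2 block(s) of size 2, 1 block(s) of size 1 → block sizes [2, 2, 1]

Assembling the blocks gives a Jordan form
J =
  [-2,  1,  0,  0,  0]
  [ 0, -2,  0,  0,  0]
  [ 0,  0, -2,  1,  0]
  [ 0,  0,  0, -2,  0]
  [ 0,  0,  0,  0, -2]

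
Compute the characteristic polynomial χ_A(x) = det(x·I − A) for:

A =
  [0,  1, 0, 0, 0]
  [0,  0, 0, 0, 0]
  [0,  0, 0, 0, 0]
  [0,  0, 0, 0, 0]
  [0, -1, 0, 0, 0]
x^5

Expanding det(x·I − A) (e.g. by cofactor expansion or by noting that A is similar to its Jordan form J, which has the same characteristic polynomial as A) gives
  χ_A(x) = x^5
which factors as x^5. The eigenvalues (with algebraic multiplicities) are λ = 0 with multiplicity 5.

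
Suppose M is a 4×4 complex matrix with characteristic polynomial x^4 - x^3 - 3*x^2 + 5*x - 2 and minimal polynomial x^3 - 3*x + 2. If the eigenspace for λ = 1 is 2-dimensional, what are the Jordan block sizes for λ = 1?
Block sizes for λ = 1: [2, 1]

Step 1 — from the characteristic polynomial, algebraic multiplicity of λ = 1 is 3. From dim ker(M − (1)·I) = 2, there are exactly 2 Jordan blocks for λ = 1.
Step 2 — from the minimal polynomial, the factor (x − 1)^2 tells us the largest block for λ = 1 has size 2.
Step 3 — with total size 3, 2 blocks, and largest block 2, the block sizes (in nonincreasing order) are [2, 1].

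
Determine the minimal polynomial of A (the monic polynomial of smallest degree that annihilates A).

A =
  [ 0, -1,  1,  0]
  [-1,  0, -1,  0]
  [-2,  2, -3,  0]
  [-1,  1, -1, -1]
x^2 + 2*x + 1

The characteristic polynomial is χ_A(x) = (x + 1)^4, so the eigenvalues are known. The minimal polynomial is
  m_A(x) = Π_λ (x − λ)^{k_λ}
where k_λ is the size of the *largest* Jordan block for λ (equivalently, the smallest k with (A − λI)^k v = 0 for every generalised eigenvector v of λ).

  λ = -1: largest Jordan block has size 2, contributing (x + 1)^2

So m_A(x) = (x + 1)^2 = x^2 + 2*x + 1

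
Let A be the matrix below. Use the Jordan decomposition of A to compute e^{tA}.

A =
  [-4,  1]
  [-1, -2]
e^{tA} =
  [-t*exp(-3*t) + exp(-3*t), t*exp(-3*t)]
  [-t*exp(-3*t), t*exp(-3*t) + exp(-3*t)]

Strategy: write A = P · J · P⁻¹ where J is a Jordan canonical form, so e^{tA} = P · e^{tJ} · P⁻¹, and e^{tJ} can be computed block-by-block.

A has Jordan form
J =
  [-3,  1]
  [ 0, -3]
(up to reordering of blocks).

Per-block formulas:
  For a 2×2 Jordan block J_2(-3): exp(t · J_2(-3)) = e^(-3t)·(I + t·N), where N is the 2×2 nilpotent shift.

After assembling e^{tJ} and conjugating by P, we get:

e^{tA} =
  [-t*exp(-3*t) + exp(-3*t), t*exp(-3*t)]
  [-t*exp(-3*t), t*exp(-3*t) + exp(-3*t)]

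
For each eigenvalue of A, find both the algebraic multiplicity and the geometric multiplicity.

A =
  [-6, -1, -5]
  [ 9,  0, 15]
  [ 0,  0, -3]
λ = -3: alg = 3, geom = 2

Step 1 — factor the characteristic polynomial to read off the algebraic multiplicities:
  χ_A(x) = (x + 3)^3

Step 2 — compute geometric multiplicities via the rank-nullity identity g(λ) = n − rank(A − λI):
  rank(A − (-3)·I) = 1, so dim ker(A − (-3)·I) = n − 1 = 2

Summary:
  λ = -3: algebraic multiplicity = 3, geometric multiplicity = 2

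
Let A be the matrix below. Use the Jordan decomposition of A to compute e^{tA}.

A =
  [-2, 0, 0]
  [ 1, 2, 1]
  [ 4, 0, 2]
e^{tA} =
  [exp(-2*t), 0, 0]
  [t*exp(2*t), exp(2*t), t*exp(2*t)]
  [exp(2*t) - exp(-2*t), 0, exp(2*t)]

Strategy: write A = P · J · P⁻¹ where J is a Jordan canonical form, so e^{tA} = P · e^{tJ} · P⁻¹, and e^{tJ} can be computed block-by-block.

A has Jordan form
J =
  [-2, 0, 0]
  [ 0, 2, 1]
  [ 0, 0, 2]
(up to reordering of blocks).

Per-block formulas:
  For a 2×2 Jordan block J_2(2): exp(t · J_2(2)) = e^(2t)·(I + t·N), where N is the 2×2 nilpotent shift.
  For a 1×1 block at λ = -2: exp(t · [-2]) = [e^(-2t)].

After assembling e^{tJ} and conjugating by P, we get:

e^{tA} =
  [exp(-2*t), 0, 0]
  [t*exp(2*t), exp(2*t), t*exp(2*t)]
  [exp(2*t) - exp(-2*t), 0, exp(2*t)]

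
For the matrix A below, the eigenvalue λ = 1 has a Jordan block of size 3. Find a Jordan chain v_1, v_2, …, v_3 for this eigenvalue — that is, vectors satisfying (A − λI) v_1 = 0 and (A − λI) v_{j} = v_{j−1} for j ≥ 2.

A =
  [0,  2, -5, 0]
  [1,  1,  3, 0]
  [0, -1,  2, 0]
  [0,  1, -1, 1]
A Jordan chain for λ = 1 of length 3:
v_1 = (3, -1, -1, 1)ᵀ
v_2 = (-1, 1, 0, 0)ᵀ
v_3 = (1, 0, 0, 0)ᵀ

Let N = A − (1)·I. We want v_3 with N^3 v_3 = 0 but N^2 v_3 ≠ 0; then v_{j-1} := N · v_j for j = 3, …, 2.

Pick v_3 = (1, 0, 0, 0)ᵀ.
Then v_2 = N · v_3 = (-1, 1, 0, 0)ᵀ.
Then v_1 = N · v_2 = (3, -1, -1, 1)ᵀ.

Sanity check: (A − (1)·I) v_1 = (0, 0, 0, 0)ᵀ = 0. ✓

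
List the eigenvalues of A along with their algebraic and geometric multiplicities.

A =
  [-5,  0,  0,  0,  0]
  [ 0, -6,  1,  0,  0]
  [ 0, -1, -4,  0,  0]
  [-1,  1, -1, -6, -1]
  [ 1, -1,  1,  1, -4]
λ = -5: alg = 5, geom = 3

Step 1 — factor the characteristic polynomial to read off the algebraic multiplicities:
  χ_A(x) = (x + 5)^5

Step 2 — compute geometric multiplicities via the rank-nullity identity g(λ) = n − rank(A − λI):
  rank(A − (-5)·I) = 2, so dim ker(A − (-5)·I) = n − 2 = 3

Summary:
  λ = -5: algebraic multiplicity = 5, geometric multiplicity = 3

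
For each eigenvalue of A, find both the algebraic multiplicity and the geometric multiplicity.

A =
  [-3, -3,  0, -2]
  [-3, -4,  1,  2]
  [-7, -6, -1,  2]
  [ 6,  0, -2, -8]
λ = -4: alg = 4, geom = 2

Step 1 — factor the characteristic polynomial to read off the algebraic multiplicities:
  χ_A(x) = (x + 4)^4

Step 2 — compute geometric multiplicities via the rank-nullity identity g(λ) = n − rank(A − λI):
  rank(A − (-4)·I) = 2, so dim ker(A − (-4)·I) = n − 2 = 2

Summary:
  λ = -4: algebraic multiplicity = 4, geometric multiplicity = 2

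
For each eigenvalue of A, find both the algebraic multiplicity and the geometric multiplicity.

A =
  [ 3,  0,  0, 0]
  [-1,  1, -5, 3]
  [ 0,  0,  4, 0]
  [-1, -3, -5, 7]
λ = 3: alg = 1, geom = 1; λ = 4: alg = 3, geom = 2

Step 1 — factor the characteristic polynomial to read off the algebraic multiplicities:
  χ_A(x) = (x - 4)^3*(x - 3)

Step 2 — compute geometric multiplicities via the rank-nullity identity g(λ) = n − rank(A − λI):
  rank(A − (3)·I) = 3, so dim ker(A − (3)·I) = n − 3 = 1
  rank(A − (4)·I) = 2, so dim ker(A − (4)·I) = n − 2 = 2

Summary:
  λ = 3: algebraic multiplicity = 1, geometric multiplicity = 1
  λ = 4: algebraic multiplicity = 3, geometric multiplicity = 2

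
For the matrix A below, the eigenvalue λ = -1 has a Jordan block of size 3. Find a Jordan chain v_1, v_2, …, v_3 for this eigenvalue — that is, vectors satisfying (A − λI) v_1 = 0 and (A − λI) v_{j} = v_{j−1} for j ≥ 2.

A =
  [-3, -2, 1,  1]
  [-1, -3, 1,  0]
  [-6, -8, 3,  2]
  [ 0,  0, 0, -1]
A Jordan chain for λ = -1 of length 3:
v_1 = (0, -2, -4, 0)ᵀ
v_2 = (-2, -1, -6, 0)ᵀ
v_3 = (1, 0, 0, 0)ᵀ

Let N = A − (-1)·I. We want v_3 with N^3 v_3 = 0 but N^2 v_3 ≠ 0; then v_{j-1} := N · v_j for j = 3, …, 2.

Pick v_3 = (1, 0, 0, 0)ᵀ.
Then v_2 = N · v_3 = (-2, -1, -6, 0)ᵀ.
Then v_1 = N · v_2 = (0, -2, -4, 0)ᵀ.

Sanity check: (A − (-1)·I) v_1 = (0, 0, 0, 0)ᵀ = 0. ✓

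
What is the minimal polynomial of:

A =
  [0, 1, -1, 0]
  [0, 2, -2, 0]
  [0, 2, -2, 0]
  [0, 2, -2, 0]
x^2

The characteristic polynomial is χ_A(x) = x^4, so the eigenvalues are known. The minimal polynomial is
  m_A(x) = Π_λ (x − λ)^{k_λ}
where k_λ is the size of the *largest* Jordan block for λ (equivalently, the smallest k with (A − λI)^k v = 0 for every generalised eigenvector v of λ).

  λ = 0: largest Jordan block has size 2, contributing (x − 0)^2

So m_A(x) = x^2 = x^2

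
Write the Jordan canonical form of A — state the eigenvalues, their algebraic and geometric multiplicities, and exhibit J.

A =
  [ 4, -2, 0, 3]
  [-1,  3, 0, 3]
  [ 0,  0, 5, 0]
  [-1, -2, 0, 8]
J_2(5) ⊕ J_1(5) ⊕ J_1(5)

The characteristic polynomial is
  det(x·I − A) = x^4 - 20*x^3 + 150*x^2 - 500*x + 625 = (x - 5)^4

Eigenvalues and multiplicities (the geometric multiplicity of λ is n − rank(A − λI), which equals the number of Jordan blocks for λ):
  λ = 5: algebraic multiplicity = 4, geometric multiplicity = 3

Determining the block sizes for each eigenvalue:
  λ = 5: 3 blocks summing to 4 forces exactly one block of size 2 and the rest size 1 → block sizes [2, 1, 1]

Assembling the blocks gives a Jordan form
J =
  [5, 1, 0, 0]
  [0, 5, 0, 0]
  [0, 0, 5, 0]
  [0, 0, 0, 5]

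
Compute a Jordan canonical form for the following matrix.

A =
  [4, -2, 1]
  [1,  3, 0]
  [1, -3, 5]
J_3(4)

The characteristic polynomial is
  det(x·I − A) = x^3 - 12*x^2 + 48*x - 64 = (x - 4)^3

Eigenvalues and multiplicities (the geometric multiplicity of λ is n − rank(A − λI), which equals the number of Jordan blocks for λ):
  λ = 4: algebraic multiplicity = 3, geometric multiplicity = 1

Determining the block sizes for each eigenvalue:
  λ = 4: one block (gm = 1), so the single block has size am = 3 → block sizes [3]

Assembling the blocks gives a Jordan form
J =
  [4, 1, 0]
  [0, 4, 1]
  [0, 0, 4]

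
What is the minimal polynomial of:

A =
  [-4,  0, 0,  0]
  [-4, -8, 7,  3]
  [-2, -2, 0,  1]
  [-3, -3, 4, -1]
x^4 + 13*x^3 + 63*x^2 + 135*x + 108

The characteristic polynomial is χ_A(x) = (x + 3)^3*(x + 4), so the eigenvalues are known. The minimal polynomial is
  m_A(x) = Π_λ (x − λ)^{k_λ}
where k_λ is the size of the *largest* Jordan block for λ (equivalently, the smallest k with (A − λI)^k v = 0 for every generalised eigenvector v of λ).

  λ = -4: largest Jordan block has size 1, contributing (x + 4)
  λ = -3: largest Jordan block has size 3, contributing (x + 3)^3

So m_A(x) = (x + 3)^3*(x + 4) = x^4 + 13*x^3 + 63*x^2 + 135*x + 108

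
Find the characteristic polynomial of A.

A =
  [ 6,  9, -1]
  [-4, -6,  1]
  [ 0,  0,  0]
x^3

Expanding det(x·I − A) (e.g. by cofactor expansion or by noting that A is similar to its Jordan form J, which has the same characteristic polynomial as A) gives
  χ_A(x) = x^3
which factors as x^3. The eigenvalues (with algebraic multiplicities) are λ = 0 with multiplicity 3.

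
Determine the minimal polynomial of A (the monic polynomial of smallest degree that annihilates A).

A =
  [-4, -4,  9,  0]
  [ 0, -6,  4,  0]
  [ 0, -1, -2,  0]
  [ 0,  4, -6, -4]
x^3 + 12*x^2 + 48*x + 64

The characteristic polynomial is χ_A(x) = (x + 4)^4, so the eigenvalues are known. The minimal polynomial is
  m_A(x) = Π_λ (x − λ)^{k_λ}
where k_λ is the size of the *largest* Jordan block for λ (equivalently, the smallest k with (A − λI)^k v = 0 for every generalised eigenvector v of λ).

  λ = -4: largest Jordan block has size 3, contributing (x + 4)^3

So m_A(x) = (x + 4)^3 = x^3 + 12*x^2 + 48*x + 64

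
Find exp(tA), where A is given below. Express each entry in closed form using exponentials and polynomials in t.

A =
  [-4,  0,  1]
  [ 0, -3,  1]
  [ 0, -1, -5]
e^{tA} =
  [exp(-4*t), -t^2*exp(-4*t)/2, -t^2*exp(-4*t)/2 + t*exp(-4*t)]
  [0, t*exp(-4*t) + exp(-4*t), t*exp(-4*t)]
  [0, -t*exp(-4*t), -t*exp(-4*t) + exp(-4*t)]

Strategy: write A = P · J · P⁻¹ where J is a Jordan canonical form, so e^{tA} = P · e^{tJ} · P⁻¹, and e^{tJ} can be computed block-by-block.

A has Jordan form
J =
  [-4,  1,  0]
  [ 0, -4,  1]
  [ 0,  0, -4]
(up to reordering of blocks).

Per-block formulas:
  For a 3×3 Jordan block J_3(-4): exp(t · J_3(-4)) = e^(-4t)·(I + t·N + (t^2/2)·N^2), where N is the 3×3 nilpotent shift.

After assembling e^{tJ} and conjugating by P, we get:

e^{tA} =
  [exp(-4*t), -t^2*exp(-4*t)/2, -t^2*exp(-4*t)/2 + t*exp(-4*t)]
  [0, t*exp(-4*t) + exp(-4*t), t*exp(-4*t)]
  [0, -t*exp(-4*t), -t*exp(-4*t) + exp(-4*t)]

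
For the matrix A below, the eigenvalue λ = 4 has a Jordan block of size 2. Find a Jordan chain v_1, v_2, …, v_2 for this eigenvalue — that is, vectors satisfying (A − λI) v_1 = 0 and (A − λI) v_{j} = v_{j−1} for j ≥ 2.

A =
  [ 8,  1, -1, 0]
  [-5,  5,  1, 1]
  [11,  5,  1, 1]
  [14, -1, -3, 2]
A Jordan chain for λ = 4 of length 2:
v_1 = (4, -5, 11, 14)ᵀ
v_2 = (1, 0, 0, 0)ᵀ

Let N = A − (4)·I. We want v_2 with N^2 v_2 = 0 but N^1 v_2 ≠ 0; then v_{j-1} := N · v_j for j = 2, …, 2.

Pick v_2 = (1, 0, 0, 0)ᵀ.
Then v_1 = N · v_2 = (4, -5, 11, 14)ᵀ.

Sanity check: (A − (4)·I) v_1 = (0, 0, 0, 0)ᵀ = 0. ✓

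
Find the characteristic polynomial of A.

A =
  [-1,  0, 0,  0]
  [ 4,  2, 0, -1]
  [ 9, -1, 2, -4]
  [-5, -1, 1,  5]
x^4 - 8*x^3 + 18*x^2 - 27

Expanding det(x·I − A) (e.g. by cofactor expansion or by noting that A is similar to its Jordan form J, which has the same characteristic polynomial as A) gives
  χ_A(x) = x^4 - 8*x^3 + 18*x^2 - 27
which factors as (x - 3)^3*(x + 1). The eigenvalues (with algebraic multiplicities) are λ = -1 with multiplicity 1, λ = 3 with multiplicity 3.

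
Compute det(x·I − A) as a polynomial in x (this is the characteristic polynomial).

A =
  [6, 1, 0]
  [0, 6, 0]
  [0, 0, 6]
x^3 - 18*x^2 + 108*x - 216

Expanding det(x·I − A) (e.g. by cofactor expansion or by noting that A is similar to its Jordan form J, which has the same characteristic polynomial as A) gives
  χ_A(x) = x^3 - 18*x^2 + 108*x - 216
which factors as (x - 6)^3. The eigenvalues (with algebraic multiplicities) are λ = 6 with multiplicity 3.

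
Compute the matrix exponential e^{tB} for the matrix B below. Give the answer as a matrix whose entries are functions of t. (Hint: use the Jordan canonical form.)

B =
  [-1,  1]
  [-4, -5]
e^{tB} =
  [2*t*exp(-3*t) + exp(-3*t), t*exp(-3*t)]
  [-4*t*exp(-3*t), -2*t*exp(-3*t) + exp(-3*t)]

Strategy: write B = P · J · P⁻¹ where J is a Jordan canonical form, so e^{tB} = P · e^{tJ} · P⁻¹, and e^{tJ} can be computed block-by-block.

B has Jordan form
J =
  [-3,  1]
  [ 0, -3]
(up to reordering of blocks).

Per-block formulas:
  For a 2×2 Jordan block J_2(-3): exp(t · J_2(-3)) = e^(-3t)·(I + t·N), where N is the 2×2 nilpotent shift.

After assembling e^{tJ} and conjugating by P, we get:

e^{tB} =
  [2*t*exp(-3*t) + exp(-3*t), t*exp(-3*t)]
  [-4*t*exp(-3*t), -2*t*exp(-3*t) + exp(-3*t)]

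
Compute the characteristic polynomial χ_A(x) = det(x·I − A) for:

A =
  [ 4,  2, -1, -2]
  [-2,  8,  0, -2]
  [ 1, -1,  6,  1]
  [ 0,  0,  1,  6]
x^4 - 24*x^3 + 216*x^2 - 864*x + 1296

Expanding det(x·I − A) (e.g. by cofactor expansion or by noting that A is similar to its Jordan form J, which has the same characteristic polynomial as A) gives
  χ_A(x) = x^4 - 24*x^3 + 216*x^2 - 864*x + 1296
which factors as (x - 6)^4. The eigenvalues (with algebraic multiplicities) are λ = 6 with multiplicity 4.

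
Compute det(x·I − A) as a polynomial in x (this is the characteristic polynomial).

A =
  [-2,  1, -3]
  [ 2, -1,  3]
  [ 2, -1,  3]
x^3

Expanding det(x·I − A) (e.g. by cofactor expansion or by noting that A is similar to its Jordan form J, which has the same characteristic polynomial as A) gives
  χ_A(x) = x^3
which factors as x^3. The eigenvalues (with algebraic multiplicities) are λ = 0 with multiplicity 3.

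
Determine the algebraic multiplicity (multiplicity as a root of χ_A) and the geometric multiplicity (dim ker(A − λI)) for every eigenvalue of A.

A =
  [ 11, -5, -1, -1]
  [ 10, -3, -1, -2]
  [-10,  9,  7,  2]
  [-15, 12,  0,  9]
λ = 6: alg = 4, geom = 2

Step 1 — factor the characteristic polynomial to read off the algebraic multiplicities:
  χ_A(x) = (x - 6)^4

Step 2 — compute geometric multiplicities via the rank-nullity identity g(λ) = n − rank(A − λI):
  rank(A − (6)·I) = 2, so dim ker(A − (6)·I) = n − 2 = 2

Summary:
  λ = 6: algebraic multiplicity = 4, geometric multiplicity = 2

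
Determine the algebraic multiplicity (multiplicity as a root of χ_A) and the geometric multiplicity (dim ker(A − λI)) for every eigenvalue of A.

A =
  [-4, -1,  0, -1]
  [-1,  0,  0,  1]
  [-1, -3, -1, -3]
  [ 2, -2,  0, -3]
λ = -3: alg = 2, geom = 1; λ = -1: alg = 2, geom = 2

Step 1 — factor the characteristic polynomial to read off the algebraic multiplicities:
  χ_A(x) = (x + 1)^2*(x + 3)^2

Step 2 — compute geometric multiplicities via the rank-nullity identity g(λ) = n − rank(A − λI):
  rank(A − (-3)·I) = 3, so dim ker(A − (-3)·I) = n − 3 = 1
  rank(A − (-1)·I) = 2, so dim ker(A − (-1)·I) = n − 2 = 2

Summary:
  λ = -3: algebraic multiplicity = 2, geometric multiplicity = 1
  λ = -1: algebraic multiplicity = 2, geometric multiplicity = 2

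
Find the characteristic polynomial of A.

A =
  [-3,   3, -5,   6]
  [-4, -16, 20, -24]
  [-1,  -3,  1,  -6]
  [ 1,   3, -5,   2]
x^4 + 16*x^3 + 96*x^2 + 256*x + 256

Expanding det(x·I − A) (e.g. by cofactor expansion or by noting that A is similar to its Jordan form J, which has the same characteristic polynomial as A) gives
  χ_A(x) = x^4 + 16*x^3 + 96*x^2 + 256*x + 256
which factors as (x + 4)^4. The eigenvalues (with algebraic multiplicities) are λ = -4 with multiplicity 4.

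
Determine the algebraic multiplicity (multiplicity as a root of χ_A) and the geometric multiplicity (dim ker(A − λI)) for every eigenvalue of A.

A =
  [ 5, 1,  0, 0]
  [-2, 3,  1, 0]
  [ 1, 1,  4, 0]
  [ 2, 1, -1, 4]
λ = 4: alg = 4, geom = 2

Step 1 — factor the characteristic polynomial to read off the algebraic multiplicities:
  χ_A(x) = (x - 4)^4

Step 2 — compute geometric multiplicities via the rank-nullity identity g(λ) = n − rank(A − λI):
  rank(A − (4)·I) = 2, so dim ker(A − (4)·I) = n − 2 = 2

Summary:
  λ = 4: algebraic multiplicity = 4, geometric multiplicity = 2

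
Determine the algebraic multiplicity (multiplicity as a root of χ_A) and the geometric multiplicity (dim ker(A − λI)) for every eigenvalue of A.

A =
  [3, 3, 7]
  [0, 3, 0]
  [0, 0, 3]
λ = 3: alg = 3, geom = 2

Step 1 — factor the characteristic polynomial to read off the algebraic multiplicities:
  χ_A(x) = (x - 3)^3

Step 2 — compute geometric multiplicities via the rank-nullity identity g(λ) = n − rank(A − λI):
  rank(A − (3)·I) = 1, so dim ker(A − (3)·I) = n − 1 = 2

Summary:
  λ = 3: algebraic multiplicity = 3, geometric multiplicity = 2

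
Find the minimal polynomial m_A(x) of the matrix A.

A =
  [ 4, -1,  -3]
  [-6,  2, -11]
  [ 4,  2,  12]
x^3 - 18*x^2 + 108*x - 216

The characteristic polynomial is χ_A(x) = (x - 6)^3, so the eigenvalues are known. The minimal polynomial is
  m_A(x) = Π_λ (x − λ)^{k_λ}
where k_λ is the size of the *largest* Jordan block for λ (equivalently, the smallest k with (A − λI)^k v = 0 for every generalised eigenvector v of λ).

  λ = 6: largest Jordan block has size 3, contributing (x − 6)^3

So m_A(x) = (x - 6)^3 = x^3 - 18*x^2 + 108*x - 216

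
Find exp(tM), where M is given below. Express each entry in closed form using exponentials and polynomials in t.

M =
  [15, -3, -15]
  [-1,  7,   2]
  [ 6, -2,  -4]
e^{tM} =
  [-3*t^2*exp(6*t) + 9*t*exp(6*t) + exp(6*t), -3*t*exp(6*t), 9*t^2*exp(6*t)/2 - 15*t*exp(6*t)]
  [t^2*exp(6*t) - t*exp(6*t), t*exp(6*t) + exp(6*t), -3*t^2*exp(6*t)/2 + 2*t*exp(6*t)]
  [-2*t^2*exp(6*t) + 6*t*exp(6*t), -2*t*exp(6*t), 3*t^2*exp(6*t) - 10*t*exp(6*t) + exp(6*t)]

Strategy: write M = P · J · P⁻¹ where J is a Jordan canonical form, so e^{tM} = P · e^{tJ} · P⁻¹, and e^{tJ} can be computed block-by-block.

M has Jordan form
J =
  [6, 1, 0]
  [0, 6, 1]
  [0, 0, 6]
(up to reordering of blocks).

Per-block formulas:
  For a 3×3 Jordan block J_3(6): exp(t · J_3(6)) = e^(6t)·(I + t·N + (t^2/2)·N^2), where N is the 3×3 nilpotent shift.

After assembling e^{tJ} and conjugating by P, we get:

e^{tM} =
  [-3*t^2*exp(6*t) + 9*t*exp(6*t) + exp(6*t), -3*t*exp(6*t), 9*t^2*exp(6*t)/2 - 15*t*exp(6*t)]
  [t^2*exp(6*t) - t*exp(6*t), t*exp(6*t) + exp(6*t), -3*t^2*exp(6*t)/2 + 2*t*exp(6*t)]
  [-2*t^2*exp(6*t) + 6*t*exp(6*t), -2*t*exp(6*t), 3*t^2*exp(6*t) - 10*t*exp(6*t) + exp(6*t)]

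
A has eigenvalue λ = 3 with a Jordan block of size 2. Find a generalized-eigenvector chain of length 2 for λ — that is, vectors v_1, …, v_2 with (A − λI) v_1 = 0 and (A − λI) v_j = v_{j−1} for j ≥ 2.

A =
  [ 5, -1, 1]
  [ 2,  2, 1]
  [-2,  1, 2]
A Jordan chain for λ = 3 of length 2:
v_1 = (2, 2, -2)ᵀ
v_2 = (1, 0, 0)ᵀ

Let N = A − (3)·I. We want v_2 with N^2 v_2 = 0 but N^1 v_2 ≠ 0; then v_{j-1} := N · v_j for j = 2, …, 2.

Pick v_2 = (1, 0, 0)ᵀ.
Then v_1 = N · v_2 = (2, 2, -2)ᵀ.

Sanity check: (A − (3)·I) v_1 = (0, 0, 0)ᵀ = 0. ✓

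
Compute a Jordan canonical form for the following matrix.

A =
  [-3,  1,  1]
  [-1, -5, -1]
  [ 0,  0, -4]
J_2(-4) ⊕ J_1(-4)

The characteristic polynomial is
  det(x·I − A) = x^3 + 12*x^2 + 48*x + 64 = (x + 4)^3

Eigenvalues and multiplicities (the geometric multiplicity of λ is n − rank(A − λI), which equals the number of Jordan blocks for λ):
  λ = -4: algebraic multiplicity = 3, geometric multiplicity = 2

Determining the block sizes for each eigenvalue:
  λ = -4: 2 blocks summing to 3 forces exactly one block of size 2 and the rest size 1 → block sizes [2, 1]

Assembling the blocks gives a Jordan form
J =
  [-4,  1,  0]
  [ 0, -4,  0]
  [ 0,  0, -4]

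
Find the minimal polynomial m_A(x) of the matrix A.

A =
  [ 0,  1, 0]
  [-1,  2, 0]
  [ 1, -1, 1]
x^2 - 2*x + 1

The characteristic polynomial is χ_A(x) = (x - 1)^3, so the eigenvalues are known. The minimal polynomial is
  m_A(x) = Π_λ (x − λ)^{k_λ}
where k_λ is the size of the *largest* Jordan block for λ (equivalently, the smallest k with (A − λI)^k v = 0 for every generalised eigenvector v of λ).

  λ = 1: largest Jordan block has size 2, contributing (x − 1)^2

So m_A(x) = (x - 1)^2 = x^2 - 2*x + 1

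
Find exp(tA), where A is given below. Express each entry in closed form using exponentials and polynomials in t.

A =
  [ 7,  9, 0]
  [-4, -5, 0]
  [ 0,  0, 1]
e^{tA} =
  [6*t*exp(t) + exp(t), 9*t*exp(t), 0]
  [-4*t*exp(t), -6*t*exp(t) + exp(t), 0]
  [0, 0, exp(t)]

Strategy: write A = P · J · P⁻¹ where J is a Jordan canonical form, so e^{tA} = P · e^{tJ} · P⁻¹, and e^{tJ} can be computed block-by-block.

A has Jordan form
J =
  [1, 1, 0]
  [0, 1, 0]
  [0, 0, 1]
(up to reordering of blocks).

Per-block formulas:
  For a 1×1 block at λ = 1: exp(t · [1]) = [e^(1t)].
  For a 2×2 Jordan block J_2(1): exp(t · J_2(1)) = e^(1t)·(I + t·N), where N is the 2×2 nilpotent shift.

After assembling e^{tJ} and conjugating by P, we get:

e^{tA} =
  [6*t*exp(t) + exp(t), 9*t*exp(t), 0]
  [-4*t*exp(t), -6*t*exp(t) + exp(t), 0]
  [0, 0, exp(t)]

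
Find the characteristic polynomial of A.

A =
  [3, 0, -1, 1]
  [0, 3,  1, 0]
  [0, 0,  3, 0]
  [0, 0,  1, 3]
x^4 - 12*x^3 + 54*x^2 - 108*x + 81

Expanding det(x·I − A) (e.g. by cofactor expansion or by noting that A is similar to its Jordan form J, which has the same characteristic polynomial as A) gives
  χ_A(x) = x^4 - 12*x^3 + 54*x^2 - 108*x + 81
which factors as (x - 3)^4. The eigenvalues (with algebraic multiplicities) are λ = 3 with multiplicity 4.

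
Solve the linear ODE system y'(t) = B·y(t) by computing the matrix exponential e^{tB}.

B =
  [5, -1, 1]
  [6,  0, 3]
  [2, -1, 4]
e^{tB} =
  [2*t*exp(3*t) + exp(3*t), -t*exp(3*t), t*exp(3*t)]
  [6*t*exp(3*t), -3*t*exp(3*t) + exp(3*t), 3*t*exp(3*t)]
  [2*t*exp(3*t), -t*exp(3*t), t*exp(3*t) + exp(3*t)]

Strategy: write B = P · J · P⁻¹ where J is a Jordan canonical form, so e^{tB} = P · e^{tJ} · P⁻¹, and e^{tJ} can be computed block-by-block.

B has Jordan form
J =
  [3, 1, 0]
  [0, 3, 0]
  [0, 0, 3]
(up to reordering of blocks).

Per-block formulas:
  For a 1×1 block at λ = 3: exp(t · [3]) = [e^(3t)].
  For a 2×2 Jordan block J_2(3): exp(t · J_2(3)) = e^(3t)·(I + t·N), where N is the 2×2 nilpotent shift.

After assembling e^{tJ} and conjugating by P, we get:

e^{tB} =
  [2*t*exp(3*t) + exp(3*t), -t*exp(3*t), t*exp(3*t)]
  [6*t*exp(3*t), -3*t*exp(3*t) + exp(3*t), 3*t*exp(3*t)]
  [2*t*exp(3*t), -t*exp(3*t), t*exp(3*t) + exp(3*t)]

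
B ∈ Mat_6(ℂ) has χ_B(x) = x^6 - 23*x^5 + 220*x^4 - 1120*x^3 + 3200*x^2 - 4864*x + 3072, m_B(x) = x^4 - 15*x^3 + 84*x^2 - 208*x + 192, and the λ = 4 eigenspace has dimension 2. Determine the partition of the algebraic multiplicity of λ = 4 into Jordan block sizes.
Block sizes for λ = 4: [3, 2]

Step 1 — from the characteristic polynomial, algebraic multiplicity of λ = 4 is 5. From dim ker(B − (4)·I) = 2, there are exactly 2 Jordan blocks for λ = 4.
Step 2 — from the minimal polynomial, the factor (x − 4)^3 tells us the largest block for λ = 4 has size 3.
Step 3 — with total size 5, 2 blocks, and largest block 3, the block sizes (in nonincreasing order) are [3, 2].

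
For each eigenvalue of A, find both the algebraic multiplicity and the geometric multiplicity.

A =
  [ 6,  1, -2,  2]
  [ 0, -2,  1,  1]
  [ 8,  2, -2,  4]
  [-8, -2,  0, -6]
λ = -2: alg = 3, geom = 1; λ = 2: alg = 1, geom = 1

Step 1 — factor the characteristic polynomial to read off the algebraic multiplicities:
  χ_A(x) = (x - 2)*(x + 2)^3

Step 2 — compute geometric multiplicities via the rank-nullity identity g(λ) = n − rank(A − λI):
  rank(A − (-2)·I) = 3, so dim ker(A − (-2)·I) = n − 3 = 1
  rank(A − (2)·I) = 3, so dim ker(A − (2)·I) = n − 3 = 1

Summary:
  λ = -2: algebraic multiplicity = 3, geometric multiplicity = 1
  λ = 2: algebraic multiplicity = 1, geometric multiplicity = 1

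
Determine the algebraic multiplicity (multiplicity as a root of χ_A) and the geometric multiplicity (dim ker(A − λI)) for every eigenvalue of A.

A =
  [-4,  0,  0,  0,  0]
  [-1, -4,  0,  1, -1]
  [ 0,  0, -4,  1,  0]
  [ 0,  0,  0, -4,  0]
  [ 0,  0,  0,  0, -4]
λ = -4: alg = 5, geom = 3

Step 1 — factor the characteristic polynomial to read off the algebraic multiplicities:
  χ_A(x) = (x + 4)^5

Step 2 — compute geometric multiplicities via the rank-nullity identity g(λ) = n − rank(A − λI):
  rank(A − (-4)·I) = 2, so dim ker(A − (-4)·I) = n − 2 = 3

Summary:
  λ = -4: algebraic multiplicity = 5, geometric multiplicity = 3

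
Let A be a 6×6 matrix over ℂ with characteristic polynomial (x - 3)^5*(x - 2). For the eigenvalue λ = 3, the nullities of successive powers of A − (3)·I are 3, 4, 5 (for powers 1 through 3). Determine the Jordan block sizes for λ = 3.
Block sizes for λ = 3: [3, 1, 1]

From the dimensions of kernels of powers, the number of Jordan blocks of size at least j is d_j − d_{j−1} where d_j = dim ker(N^j) (with d_0 = 0). Computing the differences gives [3, 1, 1].
The number of blocks of size exactly k is (#blocks of size ≥ k) − (#blocks of size ≥ k + 1), so the partition is: 2 block(s) of size 1, 1 block(s) of size 3.
In nonincreasing order the block sizes are [3, 1, 1].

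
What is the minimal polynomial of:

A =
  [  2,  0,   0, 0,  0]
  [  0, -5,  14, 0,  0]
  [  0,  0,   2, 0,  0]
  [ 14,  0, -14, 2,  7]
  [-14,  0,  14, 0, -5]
x^2 + 3*x - 10

The characteristic polynomial is χ_A(x) = (x - 2)^3*(x + 5)^2, so the eigenvalues are known. The minimal polynomial is
  m_A(x) = Π_λ (x − λ)^{k_λ}
where k_λ is the size of the *largest* Jordan block for λ (equivalently, the smallest k with (A − λI)^k v = 0 for every generalised eigenvector v of λ).

  λ = -5: largest Jordan block has size 1, contributing (x + 5)
  λ = 2: largest Jordan block has size 1, contributing (x − 2)

So m_A(x) = (x - 2)*(x + 5) = x^2 + 3*x - 10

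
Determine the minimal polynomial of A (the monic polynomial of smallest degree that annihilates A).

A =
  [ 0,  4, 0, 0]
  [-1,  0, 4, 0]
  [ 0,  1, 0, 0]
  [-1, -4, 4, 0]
x^3

The characteristic polynomial is χ_A(x) = x^4, so the eigenvalues are known. The minimal polynomial is
  m_A(x) = Π_λ (x − λ)^{k_λ}
where k_λ is the size of the *largest* Jordan block for λ (equivalently, the smallest k with (A − λI)^k v = 0 for every generalised eigenvector v of λ).

  λ = 0: largest Jordan block has size 3, contributing (x − 0)^3

So m_A(x) = x^3 = x^3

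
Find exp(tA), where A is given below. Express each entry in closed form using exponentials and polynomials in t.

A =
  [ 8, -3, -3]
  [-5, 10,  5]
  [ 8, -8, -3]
e^{tA} =
  [3*t*exp(5*t) + exp(5*t), -3*t*exp(5*t), -3*t*exp(5*t)]
  [-5*t*exp(5*t), 5*t*exp(5*t) + exp(5*t), 5*t*exp(5*t)]
  [8*t*exp(5*t), -8*t*exp(5*t), -8*t*exp(5*t) + exp(5*t)]

Strategy: write A = P · J · P⁻¹ where J is a Jordan canonical form, so e^{tA} = P · e^{tJ} · P⁻¹, and e^{tJ} can be computed block-by-block.

A has Jordan form
J =
  [5, 1, 0]
  [0, 5, 0]
  [0, 0, 5]
(up to reordering of blocks).

Per-block formulas:
  For a 2×2 Jordan block J_2(5): exp(t · J_2(5)) = e^(5t)·(I + t·N), where N is the 2×2 nilpotent shift.
  For a 1×1 block at λ = 5: exp(t · [5]) = [e^(5t)].

After assembling e^{tJ} and conjugating by P, we get:

e^{tA} =
  [3*t*exp(5*t) + exp(5*t), -3*t*exp(5*t), -3*t*exp(5*t)]
  [-5*t*exp(5*t), 5*t*exp(5*t) + exp(5*t), 5*t*exp(5*t)]
  [8*t*exp(5*t), -8*t*exp(5*t), -8*t*exp(5*t) + exp(5*t)]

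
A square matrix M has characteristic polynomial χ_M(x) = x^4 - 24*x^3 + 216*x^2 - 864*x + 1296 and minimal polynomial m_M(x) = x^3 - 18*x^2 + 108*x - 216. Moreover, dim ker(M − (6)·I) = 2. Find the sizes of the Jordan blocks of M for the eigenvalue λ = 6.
Block sizes for λ = 6: [3, 1]

Step 1 — from the characteristic polynomial, algebraic multiplicity of λ = 6 is 4. From dim ker(M − (6)·I) = 2, there are exactly 2 Jordan blocks for λ = 6.
Step 2 — from the minimal polynomial, the factor (x − 6)^3 tells us the largest block for λ = 6 has size 3.
Step 3 — with total size 4, 2 blocks, and largest block 3, the block sizes (in nonincreasing order) are [3, 1].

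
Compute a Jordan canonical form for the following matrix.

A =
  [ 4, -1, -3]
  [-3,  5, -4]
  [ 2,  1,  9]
J_3(6)

The characteristic polynomial is
  det(x·I − A) = x^3 - 18*x^2 + 108*x - 216 = (x - 6)^3

Eigenvalues and multiplicities (the geometric multiplicity of λ is n − rank(A − λI), which equals the number of Jordan blocks for λ):
  λ = 6: algebraic multiplicity = 3, geometric multiplicity = 1

Determining the block sizes for each eigenvalue:
  λ = 6: one block (gm = 1), so the single block has size am = 3 → block sizes [3]

Assembling the blocks gives a Jordan form
J =
  [6, 1, 0]
  [0, 6, 1]
  [0, 0, 6]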